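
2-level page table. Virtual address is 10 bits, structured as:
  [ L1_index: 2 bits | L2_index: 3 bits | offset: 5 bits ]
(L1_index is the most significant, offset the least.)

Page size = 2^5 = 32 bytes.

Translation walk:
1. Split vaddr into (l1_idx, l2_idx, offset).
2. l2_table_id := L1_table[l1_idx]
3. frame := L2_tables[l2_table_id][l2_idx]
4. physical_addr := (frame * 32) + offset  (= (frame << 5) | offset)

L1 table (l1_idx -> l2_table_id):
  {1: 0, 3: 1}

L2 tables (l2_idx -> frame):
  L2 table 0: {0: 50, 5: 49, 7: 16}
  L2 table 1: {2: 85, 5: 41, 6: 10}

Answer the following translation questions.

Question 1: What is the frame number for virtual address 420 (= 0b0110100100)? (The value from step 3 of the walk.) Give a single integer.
Answer: 49

Derivation:
vaddr = 420: l1_idx=1, l2_idx=5
L1[1] = 0; L2[0][5] = 49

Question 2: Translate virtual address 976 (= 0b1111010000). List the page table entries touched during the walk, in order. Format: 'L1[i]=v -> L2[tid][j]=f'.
vaddr = 976 = 0b1111010000
Split: l1_idx=3, l2_idx=6, offset=16

Answer: L1[3]=1 -> L2[1][6]=10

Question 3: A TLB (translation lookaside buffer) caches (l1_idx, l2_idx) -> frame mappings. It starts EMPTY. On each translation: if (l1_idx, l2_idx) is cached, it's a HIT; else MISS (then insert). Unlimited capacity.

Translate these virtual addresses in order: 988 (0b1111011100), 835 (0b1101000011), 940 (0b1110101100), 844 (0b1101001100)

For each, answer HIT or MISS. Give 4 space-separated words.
vaddr=988: (3,6) not in TLB -> MISS, insert
vaddr=835: (3,2) not in TLB -> MISS, insert
vaddr=940: (3,5) not in TLB -> MISS, insert
vaddr=844: (3,2) in TLB -> HIT

Answer: MISS MISS MISS HIT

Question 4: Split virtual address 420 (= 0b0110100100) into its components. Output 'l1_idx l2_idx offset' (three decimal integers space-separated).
Answer: 1 5 4

Derivation:
vaddr = 420 = 0b0110100100
  top 2 bits -> l1_idx = 1
  next 3 bits -> l2_idx = 5
  bottom 5 bits -> offset = 4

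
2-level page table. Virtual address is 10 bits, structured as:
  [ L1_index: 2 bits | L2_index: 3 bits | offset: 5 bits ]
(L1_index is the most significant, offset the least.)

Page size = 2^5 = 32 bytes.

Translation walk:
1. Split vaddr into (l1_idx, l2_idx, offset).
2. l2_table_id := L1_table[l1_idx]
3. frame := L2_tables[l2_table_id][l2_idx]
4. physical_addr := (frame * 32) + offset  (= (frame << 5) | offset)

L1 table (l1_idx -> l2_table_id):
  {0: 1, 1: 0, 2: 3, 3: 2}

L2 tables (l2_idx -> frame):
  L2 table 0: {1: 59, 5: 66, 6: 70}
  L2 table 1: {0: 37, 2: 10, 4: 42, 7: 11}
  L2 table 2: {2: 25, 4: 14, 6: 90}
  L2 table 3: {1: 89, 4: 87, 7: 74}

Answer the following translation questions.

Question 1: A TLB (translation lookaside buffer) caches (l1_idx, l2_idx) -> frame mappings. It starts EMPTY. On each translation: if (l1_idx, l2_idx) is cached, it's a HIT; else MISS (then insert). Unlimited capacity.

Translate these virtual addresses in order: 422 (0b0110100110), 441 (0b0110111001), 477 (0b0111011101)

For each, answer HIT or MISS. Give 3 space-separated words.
vaddr=422: (1,5) not in TLB -> MISS, insert
vaddr=441: (1,5) in TLB -> HIT
vaddr=477: (1,6) not in TLB -> MISS, insert

Answer: MISS HIT MISS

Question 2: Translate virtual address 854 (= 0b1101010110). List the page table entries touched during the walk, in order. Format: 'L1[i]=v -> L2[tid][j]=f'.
Answer: L1[3]=2 -> L2[2][2]=25

Derivation:
vaddr = 854 = 0b1101010110
Split: l1_idx=3, l2_idx=2, offset=22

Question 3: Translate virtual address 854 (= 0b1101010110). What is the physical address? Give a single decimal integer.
Answer: 822

Derivation:
vaddr = 854 = 0b1101010110
Split: l1_idx=3, l2_idx=2, offset=22
L1[3] = 2
L2[2][2] = 25
paddr = 25 * 32 + 22 = 822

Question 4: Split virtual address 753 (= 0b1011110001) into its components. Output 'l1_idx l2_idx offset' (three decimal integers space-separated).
Answer: 2 7 17

Derivation:
vaddr = 753 = 0b1011110001
  top 2 bits -> l1_idx = 2
  next 3 bits -> l2_idx = 7
  bottom 5 bits -> offset = 17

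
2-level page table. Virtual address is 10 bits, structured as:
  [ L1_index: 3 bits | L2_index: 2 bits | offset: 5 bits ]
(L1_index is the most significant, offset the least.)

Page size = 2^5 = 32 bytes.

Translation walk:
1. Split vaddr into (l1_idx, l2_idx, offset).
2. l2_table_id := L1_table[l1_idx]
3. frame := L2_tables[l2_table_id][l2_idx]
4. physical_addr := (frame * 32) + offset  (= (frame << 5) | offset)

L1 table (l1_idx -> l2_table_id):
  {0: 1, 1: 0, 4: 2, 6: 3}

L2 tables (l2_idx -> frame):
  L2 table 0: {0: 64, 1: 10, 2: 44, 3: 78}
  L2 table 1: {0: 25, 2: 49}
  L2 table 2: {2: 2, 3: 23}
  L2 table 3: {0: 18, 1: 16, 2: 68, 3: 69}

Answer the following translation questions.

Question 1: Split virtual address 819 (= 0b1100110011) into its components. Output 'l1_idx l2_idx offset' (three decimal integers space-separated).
vaddr = 819 = 0b1100110011
  top 3 bits -> l1_idx = 6
  next 2 bits -> l2_idx = 1
  bottom 5 bits -> offset = 19

Answer: 6 1 19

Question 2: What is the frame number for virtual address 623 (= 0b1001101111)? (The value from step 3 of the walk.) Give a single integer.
Answer: 23

Derivation:
vaddr = 623: l1_idx=4, l2_idx=3
L1[4] = 2; L2[2][3] = 23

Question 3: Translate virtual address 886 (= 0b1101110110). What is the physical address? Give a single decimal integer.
Answer: 2230

Derivation:
vaddr = 886 = 0b1101110110
Split: l1_idx=6, l2_idx=3, offset=22
L1[6] = 3
L2[3][3] = 69
paddr = 69 * 32 + 22 = 2230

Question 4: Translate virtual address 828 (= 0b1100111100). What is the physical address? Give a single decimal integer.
vaddr = 828 = 0b1100111100
Split: l1_idx=6, l2_idx=1, offset=28
L1[6] = 3
L2[3][1] = 16
paddr = 16 * 32 + 28 = 540

Answer: 540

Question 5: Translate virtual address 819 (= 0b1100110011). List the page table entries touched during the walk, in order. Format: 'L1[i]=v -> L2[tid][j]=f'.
vaddr = 819 = 0b1100110011
Split: l1_idx=6, l2_idx=1, offset=19

Answer: L1[6]=3 -> L2[3][1]=16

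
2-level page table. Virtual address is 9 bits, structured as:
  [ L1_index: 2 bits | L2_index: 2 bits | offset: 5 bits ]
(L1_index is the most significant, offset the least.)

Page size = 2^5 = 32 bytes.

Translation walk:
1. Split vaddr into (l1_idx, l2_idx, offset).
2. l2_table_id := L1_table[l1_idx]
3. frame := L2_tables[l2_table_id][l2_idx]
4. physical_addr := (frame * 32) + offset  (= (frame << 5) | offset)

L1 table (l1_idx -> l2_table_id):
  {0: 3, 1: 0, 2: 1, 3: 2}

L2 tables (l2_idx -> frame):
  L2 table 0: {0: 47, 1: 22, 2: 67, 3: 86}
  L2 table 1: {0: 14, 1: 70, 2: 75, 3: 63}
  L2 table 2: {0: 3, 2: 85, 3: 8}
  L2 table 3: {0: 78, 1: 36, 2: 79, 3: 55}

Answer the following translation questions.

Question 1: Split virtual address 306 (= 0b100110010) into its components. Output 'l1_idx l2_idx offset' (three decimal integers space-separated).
Answer: 2 1 18

Derivation:
vaddr = 306 = 0b100110010
  top 2 bits -> l1_idx = 2
  next 2 bits -> l2_idx = 1
  bottom 5 bits -> offset = 18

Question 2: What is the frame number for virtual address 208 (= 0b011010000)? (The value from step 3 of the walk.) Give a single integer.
Answer: 67

Derivation:
vaddr = 208: l1_idx=1, l2_idx=2
L1[1] = 0; L2[0][2] = 67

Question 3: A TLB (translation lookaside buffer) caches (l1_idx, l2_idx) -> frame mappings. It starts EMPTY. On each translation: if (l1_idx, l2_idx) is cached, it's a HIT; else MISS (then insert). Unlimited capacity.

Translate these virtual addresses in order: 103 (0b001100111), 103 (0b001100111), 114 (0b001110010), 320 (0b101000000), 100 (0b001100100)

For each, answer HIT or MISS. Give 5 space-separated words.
Answer: MISS HIT HIT MISS HIT

Derivation:
vaddr=103: (0,3) not in TLB -> MISS, insert
vaddr=103: (0,3) in TLB -> HIT
vaddr=114: (0,3) in TLB -> HIT
vaddr=320: (2,2) not in TLB -> MISS, insert
vaddr=100: (0,3) in TLB -> HIT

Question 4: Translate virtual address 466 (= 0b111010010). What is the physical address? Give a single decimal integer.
vaddr = 466 = 0b111010010
Split: l1_idx=3, l2_idx=2, offset=18
L1[3] = 2
L2[2][2] = 85
paddr = 85 * 32 + 18 = 2738

Answer: 2738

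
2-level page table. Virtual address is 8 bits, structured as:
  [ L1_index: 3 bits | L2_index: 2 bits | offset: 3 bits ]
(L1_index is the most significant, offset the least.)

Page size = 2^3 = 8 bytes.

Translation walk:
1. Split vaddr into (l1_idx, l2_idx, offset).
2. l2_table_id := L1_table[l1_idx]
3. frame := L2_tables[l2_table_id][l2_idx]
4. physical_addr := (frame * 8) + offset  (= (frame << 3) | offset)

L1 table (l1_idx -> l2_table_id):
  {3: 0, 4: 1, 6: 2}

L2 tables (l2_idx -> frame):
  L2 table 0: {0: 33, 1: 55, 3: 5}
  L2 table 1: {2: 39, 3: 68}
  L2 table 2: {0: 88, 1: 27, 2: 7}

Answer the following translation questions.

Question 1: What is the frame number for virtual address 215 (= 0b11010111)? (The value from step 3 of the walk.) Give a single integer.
vaddr = 215: l1_idx=6, l2_idx=2
L1[6] = 2; L2[2][2] = 7

Answer: 7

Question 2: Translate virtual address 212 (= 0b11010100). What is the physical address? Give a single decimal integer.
Answer: 60

Derivation:
vaddr = 212 = 0b11010100
Split: l1_idx=6, l2_idx=2, offset=4
L1[6] = 2
L2[2][2] = 7
paddr = 7 * 8 + 4 = 60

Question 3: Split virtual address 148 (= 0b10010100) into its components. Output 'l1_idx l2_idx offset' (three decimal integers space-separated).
Answer: 4 2 4

Derivation:
vaddr = 148 = 0b10010100
  top 3 bits -> l1_idx = 4
  next 2 bits -> l2_idx = 2
  bottom 3 bits -> offset = 4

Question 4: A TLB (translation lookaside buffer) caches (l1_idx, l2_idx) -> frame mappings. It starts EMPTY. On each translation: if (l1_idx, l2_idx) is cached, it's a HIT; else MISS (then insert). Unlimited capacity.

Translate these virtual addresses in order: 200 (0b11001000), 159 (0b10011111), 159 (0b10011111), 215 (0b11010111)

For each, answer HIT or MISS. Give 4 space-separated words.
vaddr=200: (6,1) not in TLB -> MISS, insert
vaddr=159: (4,3) not in TLB -> MISS, insert
vaddr=159: (4,3) in TLB -> HIT
vaddr=215: (6,2) not in TLB -> MISS, insert

Answer: MISS MISS HIT MISS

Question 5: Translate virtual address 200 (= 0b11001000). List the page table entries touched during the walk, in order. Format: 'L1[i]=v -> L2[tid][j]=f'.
vaddr = 200 = 0b11001000
Split: l1_idx=6, l2_idx=1, offset=0

Answer: L1[6]=2 -> L2[2][1]=27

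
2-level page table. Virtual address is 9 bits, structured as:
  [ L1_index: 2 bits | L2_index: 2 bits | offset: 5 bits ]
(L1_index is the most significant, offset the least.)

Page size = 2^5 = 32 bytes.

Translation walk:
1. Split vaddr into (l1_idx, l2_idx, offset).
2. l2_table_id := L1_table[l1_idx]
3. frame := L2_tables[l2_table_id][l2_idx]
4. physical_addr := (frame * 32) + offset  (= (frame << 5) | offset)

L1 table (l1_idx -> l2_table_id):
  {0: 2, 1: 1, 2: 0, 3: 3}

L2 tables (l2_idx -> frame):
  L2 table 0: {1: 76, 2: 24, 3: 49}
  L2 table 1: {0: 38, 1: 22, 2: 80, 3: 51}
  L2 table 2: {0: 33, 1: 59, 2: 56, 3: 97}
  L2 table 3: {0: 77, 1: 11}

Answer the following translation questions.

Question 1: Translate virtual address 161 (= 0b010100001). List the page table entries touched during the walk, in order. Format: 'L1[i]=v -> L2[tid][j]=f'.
vaddr = 161 = 0b010100001
Split: l1_idx=1, l2_idx=1, offset=1

Answer: L1[1]=1 -> L2[1][1]=22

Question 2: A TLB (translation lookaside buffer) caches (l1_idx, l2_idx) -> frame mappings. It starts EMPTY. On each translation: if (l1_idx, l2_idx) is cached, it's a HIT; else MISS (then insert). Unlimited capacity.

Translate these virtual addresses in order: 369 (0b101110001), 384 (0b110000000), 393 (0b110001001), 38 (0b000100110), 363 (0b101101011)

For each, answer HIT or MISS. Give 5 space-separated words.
vaddr=369: (2,3) not in TLB -> MISS, insert
vaddr=384: (3,0) not in TLB -> MISS, insert
vaddr=393: (3,0) in TLB -> HIT
vaddr=38: (0,1) not in TLB -> MISS, insert
vaddr=363: (2,3) in TLB -> HIT

Answer: MISS MISS HIT MISS HIT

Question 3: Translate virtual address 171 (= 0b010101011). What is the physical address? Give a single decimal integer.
Answer: 715

Derivation:
vaddr = 171 = 0b010101011
Split: l1_idx=1, l2_idx=1, offset=11
L1[1] = 1
L2[1][1] = 22
paddr = 22 * 32 + 11 = 715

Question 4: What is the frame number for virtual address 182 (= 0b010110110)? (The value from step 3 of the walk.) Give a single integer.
vaddr = 182: l1_idx=1, l2_idx=1
L1[1] = 1; L2[1][1] = 22

Answer: 22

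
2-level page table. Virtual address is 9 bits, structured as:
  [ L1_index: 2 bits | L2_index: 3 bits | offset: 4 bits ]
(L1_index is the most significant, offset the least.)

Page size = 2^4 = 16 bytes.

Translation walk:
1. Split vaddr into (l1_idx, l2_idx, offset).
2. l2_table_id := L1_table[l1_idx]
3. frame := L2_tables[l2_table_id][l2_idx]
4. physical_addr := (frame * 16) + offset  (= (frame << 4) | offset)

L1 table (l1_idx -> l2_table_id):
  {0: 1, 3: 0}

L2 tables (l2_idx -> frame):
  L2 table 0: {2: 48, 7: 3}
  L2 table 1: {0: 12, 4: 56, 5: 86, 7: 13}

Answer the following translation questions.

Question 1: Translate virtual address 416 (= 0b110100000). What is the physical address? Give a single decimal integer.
vaddr = 416 = 0b110100000
Split: l1_idx=3, l2_idx=2, offset=0
L1[3] = 0
L2[0][2] = 48
paddr = 48 * 16 + 0 = 768

Answer: 768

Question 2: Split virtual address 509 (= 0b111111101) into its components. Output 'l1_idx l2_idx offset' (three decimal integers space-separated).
Answer: 3 7 13

Derivation:
vaddr = 509 = 0b111111101
  top 2 bits -> l1_idx = 3
  next 3 bits -> l2_idx = 7
  bottom 4 bits -> offset = 13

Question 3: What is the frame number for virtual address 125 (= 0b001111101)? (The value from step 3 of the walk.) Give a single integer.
vaddr = 125: l1_idx=0, l2_idx=7
L1[0] = 1; L2[1][7] = 13

Answer: 13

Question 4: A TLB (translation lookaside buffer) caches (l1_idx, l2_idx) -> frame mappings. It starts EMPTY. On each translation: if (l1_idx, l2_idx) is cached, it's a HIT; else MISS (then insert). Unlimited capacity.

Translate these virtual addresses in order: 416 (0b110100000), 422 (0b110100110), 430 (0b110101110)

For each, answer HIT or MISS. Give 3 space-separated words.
vaddr=416: (3,2) not in TLB -> MISS, insert
vaddr=422: (3,2) in TLB -> HIT
vaddr=430: (3,2) in TLB -> HIT

Answer: MISS HIT HIT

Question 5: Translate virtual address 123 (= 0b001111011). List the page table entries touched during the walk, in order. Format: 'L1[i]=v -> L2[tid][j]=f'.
Answer: L1[0]=1 -> L2[1][7]=13

Derivation:
vaddr = 123 = 0b001111011
Split: l1_idx=0, l2_idx=7, offset=11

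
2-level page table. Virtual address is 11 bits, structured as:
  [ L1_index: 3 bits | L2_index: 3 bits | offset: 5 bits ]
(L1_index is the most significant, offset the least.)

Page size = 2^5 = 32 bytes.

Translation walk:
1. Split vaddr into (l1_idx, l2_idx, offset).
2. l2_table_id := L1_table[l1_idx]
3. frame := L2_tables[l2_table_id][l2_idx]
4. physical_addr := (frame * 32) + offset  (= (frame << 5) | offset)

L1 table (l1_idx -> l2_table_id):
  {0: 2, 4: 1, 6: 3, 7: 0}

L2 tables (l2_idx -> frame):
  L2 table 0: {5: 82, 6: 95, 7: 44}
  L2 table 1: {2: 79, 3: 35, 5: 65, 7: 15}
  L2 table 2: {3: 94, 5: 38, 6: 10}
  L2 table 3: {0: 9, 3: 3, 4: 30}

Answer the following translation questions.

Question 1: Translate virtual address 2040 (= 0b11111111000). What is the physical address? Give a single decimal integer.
Answer: 1432

Derivation:
vaddr = 2040 = 0b11111111000
Split: l1_idx=7, l2_idx=7, offset=24
L1[7] = 0
L2[0][7] = 44
paddr = 44 * 32 + 24 = 1432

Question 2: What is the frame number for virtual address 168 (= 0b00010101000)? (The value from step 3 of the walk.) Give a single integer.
Answer: 38

Derivation:
vaddr = 168: l1_idx=0, l2_idx=5
L1[0] = 2; L2[2][5] = 38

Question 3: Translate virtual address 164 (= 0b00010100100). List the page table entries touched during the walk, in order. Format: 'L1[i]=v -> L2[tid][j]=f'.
vaddr = 164 = 0b00010100100
Split: l1_idx=0, l2_idx=5, offset=4

Answer: L1[0]=2 -> L2[2][5]=38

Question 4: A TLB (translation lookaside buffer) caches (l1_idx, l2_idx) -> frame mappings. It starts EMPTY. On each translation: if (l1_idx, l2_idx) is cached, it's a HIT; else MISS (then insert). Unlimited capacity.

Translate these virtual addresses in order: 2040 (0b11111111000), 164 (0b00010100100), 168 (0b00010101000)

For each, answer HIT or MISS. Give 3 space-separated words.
vaddr=2040: (7,7) not in TLB -> MISS, insert
vaddr=164: (0,5) not in TLB -> MISS, insert
vaddr=168: (0,5) in TLB -> HIT

Answer: MISS MISS HIT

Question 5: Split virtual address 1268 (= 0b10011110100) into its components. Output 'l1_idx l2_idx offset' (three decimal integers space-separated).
Answer: 4 7 20

Derivation:
vaddr = 1268 = 0b10011110100
  top 3 bits -> l1_idx = 4
  next 3 bits -> l2_idx = 7
  bottom 5 bits -> offset = 20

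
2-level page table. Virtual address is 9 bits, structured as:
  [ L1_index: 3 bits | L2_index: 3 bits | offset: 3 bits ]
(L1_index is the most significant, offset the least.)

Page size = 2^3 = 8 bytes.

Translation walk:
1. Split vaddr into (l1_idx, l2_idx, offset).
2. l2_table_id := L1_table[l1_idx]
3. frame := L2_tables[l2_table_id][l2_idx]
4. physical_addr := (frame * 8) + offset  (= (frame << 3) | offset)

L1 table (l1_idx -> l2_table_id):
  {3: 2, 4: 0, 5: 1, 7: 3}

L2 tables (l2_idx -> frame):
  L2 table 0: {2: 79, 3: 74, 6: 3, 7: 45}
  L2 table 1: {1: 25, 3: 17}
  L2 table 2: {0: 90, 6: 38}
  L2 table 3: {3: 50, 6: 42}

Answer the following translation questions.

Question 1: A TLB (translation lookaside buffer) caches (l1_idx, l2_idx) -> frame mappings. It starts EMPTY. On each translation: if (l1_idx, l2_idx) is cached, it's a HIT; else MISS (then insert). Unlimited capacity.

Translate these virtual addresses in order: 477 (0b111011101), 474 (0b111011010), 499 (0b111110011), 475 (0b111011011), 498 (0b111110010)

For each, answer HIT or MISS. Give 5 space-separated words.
vaddr=477: (7,3) not in TLB -> MISS, insert
vaddr=474: (7,3) in TLB -> HIT
vaddr=499: (7,6) not in TLB -> MISS, insert
vaddr=475: (7,3) in TLB -> HIT
vaddr=498: (7,6) in TLB -> HIT

Answer: MISS HIT MISS HIT HIT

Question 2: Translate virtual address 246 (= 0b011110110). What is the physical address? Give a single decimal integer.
vaddr = 246 = 0b011110110
Split: l1_idx=3, l2_idx=6, offset=6
L1[3] = 2
L2[2][6] = 38
paddr = 38 * 8 + 6 = 310

Answer: 310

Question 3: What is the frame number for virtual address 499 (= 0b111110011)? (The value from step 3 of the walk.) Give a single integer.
Answer: 42

Derivation:
vaddr = 499: l1_idx=7, l2_idx=6
L1[7] = 3; L2[3][6] = 42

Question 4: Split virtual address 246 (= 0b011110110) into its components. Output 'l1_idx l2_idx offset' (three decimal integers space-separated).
vaddr = 246 = 0b011110110
  top 3 bits -> l1_idx = 3
  next 3 bits -> l2_idx = 6
  bottom 3 bits -> offset = 6

Answer: 3 6 6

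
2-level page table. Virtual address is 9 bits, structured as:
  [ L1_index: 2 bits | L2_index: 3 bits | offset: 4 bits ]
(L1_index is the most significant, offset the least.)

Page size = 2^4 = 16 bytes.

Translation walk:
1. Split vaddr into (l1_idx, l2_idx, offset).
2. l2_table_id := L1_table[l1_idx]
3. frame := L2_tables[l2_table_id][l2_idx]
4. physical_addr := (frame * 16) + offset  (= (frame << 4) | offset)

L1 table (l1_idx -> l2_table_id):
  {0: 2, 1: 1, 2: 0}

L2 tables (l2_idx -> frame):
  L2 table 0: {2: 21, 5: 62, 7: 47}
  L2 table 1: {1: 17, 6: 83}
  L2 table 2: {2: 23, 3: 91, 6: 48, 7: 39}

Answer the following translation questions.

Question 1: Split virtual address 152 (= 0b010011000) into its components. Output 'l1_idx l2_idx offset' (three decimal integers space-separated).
vaddr = 152 = 0b010011000
  top 2 bits -> l1_idx = 1
  next 3 bits -> l2_idx = 1
  bottom 4 bits -> offset = 8

Answer: 1 1 8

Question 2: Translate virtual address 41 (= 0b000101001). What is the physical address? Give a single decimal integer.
Answer: 377

Derivation:
vaddr = 41 = 0b000101001
Split: l1_idx=0, l2_idx=2, offset=9
L1[0] = 2
L2[2][2] = 23
paddr = 23 * 16 + 9 = 377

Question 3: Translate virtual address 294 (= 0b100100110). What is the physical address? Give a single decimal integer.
Answer: 342

Derivation:
vaddr = 294 = 0b100100110
Split: l1_idx=2, l2_idx=2, offset=6
L1[2] = 0
L2[0][2] = 21
paddr = 21 * 16 + 6 = 342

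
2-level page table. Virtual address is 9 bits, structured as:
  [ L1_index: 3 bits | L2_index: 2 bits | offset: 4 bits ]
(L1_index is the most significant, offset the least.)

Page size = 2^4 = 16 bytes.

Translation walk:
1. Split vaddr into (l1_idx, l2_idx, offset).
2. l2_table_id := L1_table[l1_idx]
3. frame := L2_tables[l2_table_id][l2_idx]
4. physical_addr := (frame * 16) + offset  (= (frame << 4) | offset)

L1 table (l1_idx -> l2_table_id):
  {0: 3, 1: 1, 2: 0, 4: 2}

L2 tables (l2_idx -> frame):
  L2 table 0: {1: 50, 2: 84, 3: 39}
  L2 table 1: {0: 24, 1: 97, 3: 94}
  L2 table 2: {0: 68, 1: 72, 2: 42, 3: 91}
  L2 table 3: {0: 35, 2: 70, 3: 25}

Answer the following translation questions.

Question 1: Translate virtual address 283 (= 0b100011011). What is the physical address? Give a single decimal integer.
Answer: 1163

Derivation:
vaddr = 283 = 0b100011011
Split: l1_idx=4, l2_idx=1, offset=11
L1[4] = 2
L2[2][1] = 72
paddr = 72 * 16 + 11 = 1163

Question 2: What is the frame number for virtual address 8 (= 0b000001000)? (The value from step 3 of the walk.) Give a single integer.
vaddr = 8: l1_idx=0, l2_idx=0
L1[0] = 3; L2[3][0] = 35

Answer: 35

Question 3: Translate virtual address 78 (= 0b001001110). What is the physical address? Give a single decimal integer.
Answer: 398

Derivation:
vaddr = 78 = 0b001001110
Split: l1_idx=1, l2_idx=0, offset=14
L1[1] = 1
L2[1][0] = 24
paddr = 24 * 16 + 14 = 398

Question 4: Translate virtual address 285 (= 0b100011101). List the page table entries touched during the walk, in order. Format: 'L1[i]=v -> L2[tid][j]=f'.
vaddr = 285 = 0b100011101
Split: l1_idx=4, l2_idx=1, offset=13

Answer: L1[4]=2 -> L2[2][1]=72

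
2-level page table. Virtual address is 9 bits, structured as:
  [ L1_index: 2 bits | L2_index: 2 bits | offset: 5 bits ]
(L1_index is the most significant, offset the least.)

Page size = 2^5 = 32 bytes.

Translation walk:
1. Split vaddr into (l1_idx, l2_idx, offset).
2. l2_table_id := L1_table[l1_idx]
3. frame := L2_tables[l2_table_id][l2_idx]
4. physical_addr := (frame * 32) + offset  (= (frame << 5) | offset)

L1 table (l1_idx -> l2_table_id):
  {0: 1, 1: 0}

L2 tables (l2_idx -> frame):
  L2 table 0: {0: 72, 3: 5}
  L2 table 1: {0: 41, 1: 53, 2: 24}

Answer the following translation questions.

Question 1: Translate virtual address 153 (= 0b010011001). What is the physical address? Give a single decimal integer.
Answer: 2329

Derivation:
vaddr = 153 = 0b010011001
Split: l1_idx=1, l2_idx=0, offset=25
L1[1] = 0
L2[0][0] = 72
paddr = 72 * 32 + 25 = 2329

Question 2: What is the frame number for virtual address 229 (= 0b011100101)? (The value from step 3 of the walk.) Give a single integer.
vaddr = 229: l1_idx=1, l2_idx=3
L1[1] = 0; L2[0][3] = 5

Answer: 5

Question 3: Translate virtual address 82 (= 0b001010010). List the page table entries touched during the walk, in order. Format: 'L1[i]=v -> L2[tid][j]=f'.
Answer: L1[0]=1 -> L2[1][2]=24

Derivation:
vaddr = 82 = 0b001010010
Split: l1_idx=0, l2_idx=2, offset=18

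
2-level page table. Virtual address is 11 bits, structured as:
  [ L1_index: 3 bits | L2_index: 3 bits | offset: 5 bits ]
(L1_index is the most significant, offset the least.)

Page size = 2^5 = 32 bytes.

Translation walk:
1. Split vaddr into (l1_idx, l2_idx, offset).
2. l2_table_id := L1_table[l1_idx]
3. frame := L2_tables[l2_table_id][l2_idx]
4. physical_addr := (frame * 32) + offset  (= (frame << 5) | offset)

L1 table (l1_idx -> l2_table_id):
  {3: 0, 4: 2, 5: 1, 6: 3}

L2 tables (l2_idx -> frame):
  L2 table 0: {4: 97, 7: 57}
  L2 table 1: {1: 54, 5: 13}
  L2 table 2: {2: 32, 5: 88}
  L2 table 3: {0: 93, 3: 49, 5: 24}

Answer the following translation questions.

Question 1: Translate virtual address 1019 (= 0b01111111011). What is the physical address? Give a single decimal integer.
Answer: 1851

Derivation:
vaddr = 1019 = 0b01111111011
Split: l1_idx=3, l2_idx=7, offset=27
L1[3] = 0
L2[0][7] = 57
paddr = 57 * 32 + 27 = 1851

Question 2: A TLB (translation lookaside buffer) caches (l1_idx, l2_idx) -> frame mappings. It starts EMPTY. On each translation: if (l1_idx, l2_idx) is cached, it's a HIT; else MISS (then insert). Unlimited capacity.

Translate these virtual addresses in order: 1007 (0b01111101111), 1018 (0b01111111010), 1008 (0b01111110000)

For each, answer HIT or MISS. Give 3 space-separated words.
Answer: MISS HIT HIT

Derivation:
vaddr=1007: (3,7) not in TLB -> MISS, insert
vaddr=1018: (3,7) in TLB -> HIT
vaddr=1008: (3,7) in TLB -> HIT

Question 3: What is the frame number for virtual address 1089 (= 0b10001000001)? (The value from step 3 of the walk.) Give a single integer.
vaddr = 1089: l1_idx=4, l2_idx=2
L1[4] = 2; L2[2][2] = 32

Answer: 32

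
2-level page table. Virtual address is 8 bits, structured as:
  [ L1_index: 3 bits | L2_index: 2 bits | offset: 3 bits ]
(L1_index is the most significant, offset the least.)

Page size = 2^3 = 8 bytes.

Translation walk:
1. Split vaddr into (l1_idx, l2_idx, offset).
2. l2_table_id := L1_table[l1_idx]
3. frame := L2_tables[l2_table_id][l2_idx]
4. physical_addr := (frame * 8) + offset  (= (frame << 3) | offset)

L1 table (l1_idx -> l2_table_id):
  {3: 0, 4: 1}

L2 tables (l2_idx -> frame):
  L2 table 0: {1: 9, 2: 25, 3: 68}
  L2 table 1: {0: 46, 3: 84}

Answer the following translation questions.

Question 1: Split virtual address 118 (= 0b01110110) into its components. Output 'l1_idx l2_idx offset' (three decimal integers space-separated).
vaddr = 118 = 0b01110110
  top 3 bits -> l1_idx = 3
  next 2 bits -> l2_idx = 2
  bottom 3 bits -> offset = 6

Answer: 3 2 6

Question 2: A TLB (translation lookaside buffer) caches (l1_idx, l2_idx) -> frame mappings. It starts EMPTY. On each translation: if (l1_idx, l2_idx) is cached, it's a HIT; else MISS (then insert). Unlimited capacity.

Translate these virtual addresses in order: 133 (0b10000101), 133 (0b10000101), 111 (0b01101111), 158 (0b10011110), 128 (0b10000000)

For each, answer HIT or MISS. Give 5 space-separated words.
Answer: MISS HIT MISS MISS HIT

Derivation:
vaddr=133: (4,0) not in TLB -> MISS, insert
vaddr=133: (4,0) in TLB -> HIT
vaddr=111: (3,1) not in TLB -> MISS, insert
vaddr=158: (4,3) not in TLB -> MISS, insert
vaddr=128: (4,0) in TLB -> HIT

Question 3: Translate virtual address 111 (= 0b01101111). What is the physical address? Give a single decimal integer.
vaddr = 111 = 0b01101111
Split: l1_idx=3, l2_idx=1, offset=7
L1[3] = 0
L2[0][1] = 9
paddr = 9 * 8 + 7 = 79

Answer: 79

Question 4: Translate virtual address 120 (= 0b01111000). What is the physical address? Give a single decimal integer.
Answer: 544

Derivation:
vaddr = 120 = 0b01111000
Split: l1_idx=3, l2_idx=3, offset=0
L1[3] = 0
L2[0][3] = 68
paddr = 68 * 8 + 0 = 544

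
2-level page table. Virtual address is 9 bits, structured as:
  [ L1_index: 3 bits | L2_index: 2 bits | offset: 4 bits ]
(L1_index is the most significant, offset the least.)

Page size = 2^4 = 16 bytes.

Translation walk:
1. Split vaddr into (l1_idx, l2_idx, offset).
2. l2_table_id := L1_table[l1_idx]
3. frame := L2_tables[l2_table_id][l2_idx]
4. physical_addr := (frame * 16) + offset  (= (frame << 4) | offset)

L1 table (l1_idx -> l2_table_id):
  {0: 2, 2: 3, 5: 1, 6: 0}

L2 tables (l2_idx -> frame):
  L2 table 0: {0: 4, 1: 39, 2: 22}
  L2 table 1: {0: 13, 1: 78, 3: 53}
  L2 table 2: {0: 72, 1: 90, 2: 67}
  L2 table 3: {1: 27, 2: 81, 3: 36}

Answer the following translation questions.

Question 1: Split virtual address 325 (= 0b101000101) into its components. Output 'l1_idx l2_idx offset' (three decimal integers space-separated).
Answer: 5 0 5

Derivation:
vaddr = 325 = 0b101000101
  top 3 bits -> l1_idx = 5
  next 2 bits -> l2_idx = 0
  bottom 4 bits -> offset = 5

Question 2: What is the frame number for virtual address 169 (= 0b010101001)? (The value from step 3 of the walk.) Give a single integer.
vaddr = 169: l1_idx=2, l2_idx=2
L1[2] = 3; L2[3][2] = 81

Answer: 81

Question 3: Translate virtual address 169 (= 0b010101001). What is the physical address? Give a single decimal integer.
Answer: 1305

Derivation:
vaddr = 169 = 0b010101001
Split: l1_idx=2, l2_idx=2, offset=9
L1[2] = 3
L2[3][2] = 81
paddr = 81 * 16 + 9 = 1305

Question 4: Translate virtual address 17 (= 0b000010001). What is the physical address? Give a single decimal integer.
vaddr = 17 = 0b000010001
Split: l1_idx=0, l2_idx=1, offset=1
L1[0] = 2
L2[2][1] = 90
paddr = 90 * 16 + 1 = 1441

Answer: 1441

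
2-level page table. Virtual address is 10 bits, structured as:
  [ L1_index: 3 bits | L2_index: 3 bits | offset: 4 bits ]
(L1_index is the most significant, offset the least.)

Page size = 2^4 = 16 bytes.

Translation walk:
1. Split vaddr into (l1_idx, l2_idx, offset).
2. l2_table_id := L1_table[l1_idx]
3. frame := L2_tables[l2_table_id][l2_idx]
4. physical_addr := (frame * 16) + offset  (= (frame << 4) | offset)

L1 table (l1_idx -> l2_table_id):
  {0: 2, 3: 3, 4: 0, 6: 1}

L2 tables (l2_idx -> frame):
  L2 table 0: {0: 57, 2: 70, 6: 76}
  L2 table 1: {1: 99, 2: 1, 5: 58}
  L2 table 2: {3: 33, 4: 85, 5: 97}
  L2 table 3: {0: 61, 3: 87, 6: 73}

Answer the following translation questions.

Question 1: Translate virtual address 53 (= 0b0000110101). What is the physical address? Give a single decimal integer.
Answer: 533

Derivation:
vaddr = 53 = 0b0000110101
Split: l1_idx=0, l2_idx=3, offset=5
L1[0] = 2
L2[2][3] = 33
paddr = 33 * 16 + 5 = 533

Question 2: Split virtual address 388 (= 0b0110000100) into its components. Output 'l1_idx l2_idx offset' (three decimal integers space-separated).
vaddr = 388 = 0b0110000100
  top 3 bits -> l1_idx = 3
  next 3 bits -> l2_idx = 0
  bottom 4 bits -> offset = 4

Answer: 3 0 4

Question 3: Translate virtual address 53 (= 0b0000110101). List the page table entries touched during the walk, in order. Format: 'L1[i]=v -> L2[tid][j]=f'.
Answer: L1[0]=2 -> L2[2][3]=33

Derivation:
vaddr = 53 = 0b0000110101
Split: l1_idx=0, l2_idx=3, offset=5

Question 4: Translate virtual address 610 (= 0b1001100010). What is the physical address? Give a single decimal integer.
vaddr = 610 = 0b1001100010
Split: l1_idx=4, l2_idx=6, offset=2
L1[4] = 0
L2[0][6] = 76
paddr = 76 * 16 + 2 = 1218

Answer: 1218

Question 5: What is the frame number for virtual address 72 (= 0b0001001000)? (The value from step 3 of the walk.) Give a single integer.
Answer: 85

Derivation:
vaddr = 72: l1_idx=0, l2_idx=4
L1[0] = 2; L2[2][4] = 85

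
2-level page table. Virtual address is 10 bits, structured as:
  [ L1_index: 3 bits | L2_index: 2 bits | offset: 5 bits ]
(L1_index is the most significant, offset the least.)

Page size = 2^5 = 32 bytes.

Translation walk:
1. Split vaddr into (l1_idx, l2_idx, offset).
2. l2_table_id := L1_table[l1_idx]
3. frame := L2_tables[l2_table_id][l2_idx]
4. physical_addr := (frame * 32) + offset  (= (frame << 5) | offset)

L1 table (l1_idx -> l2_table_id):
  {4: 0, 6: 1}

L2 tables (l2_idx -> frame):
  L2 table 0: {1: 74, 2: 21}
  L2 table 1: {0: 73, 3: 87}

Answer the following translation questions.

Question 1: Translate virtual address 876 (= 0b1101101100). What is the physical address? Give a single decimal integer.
vaddr = 876 = 0b1101101100
Split: l1_idx=6, l2_idx=3, offset=12
L1[6] = 1
L2[1][3] = 87
paddr = 87 * 32 + 12 = 2796

Answer: 2796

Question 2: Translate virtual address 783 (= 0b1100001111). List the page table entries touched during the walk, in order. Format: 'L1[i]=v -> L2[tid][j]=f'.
vaddr = 783 = 0b1100001111
Split: l1_idx=6, l2_idx=0, offset=15

Answer: L1[6]=1 -> L2[1][0]=73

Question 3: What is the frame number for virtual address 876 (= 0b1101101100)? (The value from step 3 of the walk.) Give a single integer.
Answer: 87

Derivation:
vaddr = 876: l1_idx=6, l2_idx=3
L1[6] = 1; L2[1][3] = 87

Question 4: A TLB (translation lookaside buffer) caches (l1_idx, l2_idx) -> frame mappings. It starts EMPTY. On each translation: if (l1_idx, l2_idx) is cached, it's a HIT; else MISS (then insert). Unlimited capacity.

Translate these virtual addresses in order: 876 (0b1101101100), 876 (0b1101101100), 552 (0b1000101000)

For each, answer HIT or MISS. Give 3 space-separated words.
Answer: MISS HIT MISS

Derivation:
vaddr=876: (6,3) not in TLB -> MISS, insert
vaddr=876: (6,3) in TLB -> HIT
vaddr=552: (4,1) not in TLB -> MISS, insert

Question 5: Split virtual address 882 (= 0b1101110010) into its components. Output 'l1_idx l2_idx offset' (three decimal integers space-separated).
Answer: 6 3 18

Derivation:
vaddr = 882 = 0b1101110010
  top 3 bits -> l1_idx = 6
  next 2 bits -> l2_idx = 3
  bottom 5 bits -> offset = 18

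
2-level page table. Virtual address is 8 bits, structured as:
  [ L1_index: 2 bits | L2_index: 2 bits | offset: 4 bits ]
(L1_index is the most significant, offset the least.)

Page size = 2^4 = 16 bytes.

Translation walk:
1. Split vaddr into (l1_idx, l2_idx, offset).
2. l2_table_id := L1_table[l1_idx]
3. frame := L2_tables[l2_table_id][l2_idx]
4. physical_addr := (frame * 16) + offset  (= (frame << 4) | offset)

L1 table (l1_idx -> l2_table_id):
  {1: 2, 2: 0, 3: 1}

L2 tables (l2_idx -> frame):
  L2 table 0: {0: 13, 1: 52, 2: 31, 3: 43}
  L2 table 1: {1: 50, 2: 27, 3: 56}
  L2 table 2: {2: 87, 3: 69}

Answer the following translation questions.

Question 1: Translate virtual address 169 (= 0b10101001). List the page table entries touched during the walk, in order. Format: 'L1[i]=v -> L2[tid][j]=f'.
Answer: L1[2]=0 -> L2[0][2]=31

Derivation:
vaddr = 169 = 0b10101001
Split: l1_idx=2, l2_idx=2, offset=9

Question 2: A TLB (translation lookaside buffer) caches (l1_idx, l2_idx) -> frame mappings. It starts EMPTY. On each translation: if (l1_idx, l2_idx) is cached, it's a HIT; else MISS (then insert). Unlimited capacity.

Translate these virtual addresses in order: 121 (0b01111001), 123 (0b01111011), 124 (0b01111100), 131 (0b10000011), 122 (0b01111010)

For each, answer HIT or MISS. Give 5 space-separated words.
vaddr=121: (1,3) not in TLB -> MISS, insert
vaddr=123: (1,3) in TLB -> HIT
vaddr=124: (1,3) in TLB -> HIT
vaddr=131: (2,0) not in TLB -> MISS, insert
vaddr=122: (1,3) in TLB -> HIT

Answer: MISS HIT HIT MISS HIT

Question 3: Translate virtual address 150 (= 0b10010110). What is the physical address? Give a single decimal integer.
Answer: 838

Derivation:
vaddr = 150 = 0b10010110
Split: l1_idx=2, l2_idx=1, offset=6
L1[2] = 0
L2[0][1] = 52
paddr = 52 * 16 + 6 = 838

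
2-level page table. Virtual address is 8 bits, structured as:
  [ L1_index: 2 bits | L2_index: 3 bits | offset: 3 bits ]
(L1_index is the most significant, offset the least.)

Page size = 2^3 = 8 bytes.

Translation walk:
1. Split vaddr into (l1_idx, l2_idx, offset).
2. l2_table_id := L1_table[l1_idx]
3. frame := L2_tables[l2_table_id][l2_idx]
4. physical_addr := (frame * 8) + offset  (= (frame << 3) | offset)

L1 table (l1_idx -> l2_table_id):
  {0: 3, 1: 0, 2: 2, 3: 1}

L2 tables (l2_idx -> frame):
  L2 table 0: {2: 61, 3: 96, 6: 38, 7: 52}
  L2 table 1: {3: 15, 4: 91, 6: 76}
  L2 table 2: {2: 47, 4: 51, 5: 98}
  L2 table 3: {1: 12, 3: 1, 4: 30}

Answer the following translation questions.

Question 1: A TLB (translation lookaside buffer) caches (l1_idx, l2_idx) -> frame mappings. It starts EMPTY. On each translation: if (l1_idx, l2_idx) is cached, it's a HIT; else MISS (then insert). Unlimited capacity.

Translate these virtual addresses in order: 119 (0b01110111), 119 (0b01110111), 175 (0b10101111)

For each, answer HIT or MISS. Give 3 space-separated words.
vaddr=119: (1,6) not in TLB -> MISS, insert
vaddr=119: (1,6) in TLB -> HIT
vaddr=175: (2,5) not in TLB -> MISS, insert

Answer: MISS HIT MISS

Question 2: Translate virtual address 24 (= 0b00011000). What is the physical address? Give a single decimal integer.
vaddr = 24 = 0b00011000
Split: l1_idx=0, l2_idx=3, offset=0
L1[0] = 3
L2[3][3] = 1
paddr = 1 * 8 + 0 = 8

Answer: 8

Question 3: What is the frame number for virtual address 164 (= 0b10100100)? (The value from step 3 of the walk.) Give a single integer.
Answer: 51

Derivation:
vaddr = 164: l1_idx=2, l2_idx=4
L1[2] = 2; L2[2][4] = 51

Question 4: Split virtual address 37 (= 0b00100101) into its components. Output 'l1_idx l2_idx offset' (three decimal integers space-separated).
vaddr = 37 = 0b00100101
  top 2 bits -> l1_idx = 0
  next 3 bits -> l2_idx = 4
  bottom 3 bits -> offset = 5

Answer: 0 4 5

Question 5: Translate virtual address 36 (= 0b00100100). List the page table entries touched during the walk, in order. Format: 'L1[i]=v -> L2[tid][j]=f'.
vaddr = 36 = 0b00100100
Split: l1_idx=0, l2_idx=4, offset=4

Answer: L1[0]=3 -> L2[3][4]=30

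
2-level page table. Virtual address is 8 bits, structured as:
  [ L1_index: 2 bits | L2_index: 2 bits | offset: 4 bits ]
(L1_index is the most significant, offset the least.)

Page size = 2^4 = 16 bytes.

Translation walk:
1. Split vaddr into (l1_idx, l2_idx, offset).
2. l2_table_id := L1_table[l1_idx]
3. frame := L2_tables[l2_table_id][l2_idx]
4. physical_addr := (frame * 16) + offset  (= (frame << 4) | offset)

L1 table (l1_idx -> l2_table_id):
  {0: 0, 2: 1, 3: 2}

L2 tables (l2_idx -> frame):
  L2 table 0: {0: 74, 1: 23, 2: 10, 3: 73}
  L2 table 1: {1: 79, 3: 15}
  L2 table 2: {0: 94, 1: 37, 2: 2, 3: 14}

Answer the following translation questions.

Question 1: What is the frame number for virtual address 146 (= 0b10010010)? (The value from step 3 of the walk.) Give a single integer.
vaddr = 146: l1_idx=2, l2_idx=1
L1[2] = 1; L2[1][1] = 79

Answer: 79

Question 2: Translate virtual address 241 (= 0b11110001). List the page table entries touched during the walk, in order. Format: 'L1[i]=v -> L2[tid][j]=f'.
Answer: L1[3]=2 -> L2[2][3]=14

Derivation:
vaddr = 241 = 0b11110001
Split: l1_idx=3, l2_idx=3, offset=1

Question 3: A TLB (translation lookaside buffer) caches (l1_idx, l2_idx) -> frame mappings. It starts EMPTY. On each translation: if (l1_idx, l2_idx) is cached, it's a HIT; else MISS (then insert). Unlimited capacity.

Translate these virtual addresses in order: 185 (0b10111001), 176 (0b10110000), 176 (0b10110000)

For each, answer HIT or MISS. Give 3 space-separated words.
Answer: MISS HIT HIT

Derivation:
vaddr=185: (2,3) not in TLB -> MISS, insert
vaddr=176: (2,3) in TLB -> HIT
vaddr=176: (2,3) in TLB -> HIT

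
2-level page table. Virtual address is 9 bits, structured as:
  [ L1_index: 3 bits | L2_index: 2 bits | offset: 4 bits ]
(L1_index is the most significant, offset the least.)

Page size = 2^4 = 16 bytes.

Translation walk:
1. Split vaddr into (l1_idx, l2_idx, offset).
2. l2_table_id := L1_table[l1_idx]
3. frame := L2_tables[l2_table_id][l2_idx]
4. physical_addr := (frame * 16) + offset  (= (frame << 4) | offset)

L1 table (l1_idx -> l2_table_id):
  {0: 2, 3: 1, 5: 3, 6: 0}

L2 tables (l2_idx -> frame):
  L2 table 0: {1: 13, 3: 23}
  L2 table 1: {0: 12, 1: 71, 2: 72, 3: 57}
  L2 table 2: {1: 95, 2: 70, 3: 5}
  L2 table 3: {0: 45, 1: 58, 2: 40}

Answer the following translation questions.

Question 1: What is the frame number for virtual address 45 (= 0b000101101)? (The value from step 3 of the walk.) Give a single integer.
Answer: 70

Derivation:
vaddr = 45: l1_idx=0, l2_idx=2
L1[0] = 2; L2[2][2] = 70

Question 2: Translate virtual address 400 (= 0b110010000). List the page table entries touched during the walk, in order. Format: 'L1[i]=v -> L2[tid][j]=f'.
vaddr = 400 = 0b110010000
Split: l1_idx=6, l2_idx=1, offset=0

Answer: L1[6]=0 -> L2[0][1]=13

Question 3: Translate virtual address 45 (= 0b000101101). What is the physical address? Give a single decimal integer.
Answer: 1133

Derivation:
vaddr = 45 = 0b000101101
Split: l1_idx=0, l2_idx=2, offset=13
L1[0] = 2
L2[2][2] = 70
paddr = 70 * 16 + 13 = 1133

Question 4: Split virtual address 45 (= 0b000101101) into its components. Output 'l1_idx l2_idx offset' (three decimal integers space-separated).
Answer: 0 2 13

Derivation:
vaddr = 45 = 0b000101101
  top 3 bits -> l1_idx = 0
  next 2 bits -> l2_idx = 2
  bottom 4 bits -> offset = 13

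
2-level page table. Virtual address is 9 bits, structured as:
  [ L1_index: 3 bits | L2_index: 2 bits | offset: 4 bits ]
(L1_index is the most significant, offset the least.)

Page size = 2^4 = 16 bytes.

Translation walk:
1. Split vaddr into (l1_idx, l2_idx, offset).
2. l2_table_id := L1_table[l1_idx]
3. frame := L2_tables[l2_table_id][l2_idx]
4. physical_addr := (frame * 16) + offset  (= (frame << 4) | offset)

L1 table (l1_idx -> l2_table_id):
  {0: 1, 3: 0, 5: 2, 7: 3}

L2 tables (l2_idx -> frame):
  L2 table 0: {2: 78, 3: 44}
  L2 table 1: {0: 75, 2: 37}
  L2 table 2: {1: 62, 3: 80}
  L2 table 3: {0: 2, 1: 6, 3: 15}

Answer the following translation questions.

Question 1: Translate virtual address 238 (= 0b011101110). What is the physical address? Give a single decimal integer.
Answer: 1262

Derivation:
vaddr = 238 = 0b011101110
Split: l1_idx=3, l2_idx=2, offset=14
L1[3] = 0
L2[0][2] = 78
paddr = 78 * 16 + 14 = 1262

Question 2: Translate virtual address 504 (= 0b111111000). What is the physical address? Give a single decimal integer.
Answer: 248

Derivation:
vaddr = 504 = 0b111111000
Split: l1_idx=7, l2_idx=3, offset=8
L1[7] = 3
L2[3][3] = 15
paddr = 15 * 16 + 8 = 248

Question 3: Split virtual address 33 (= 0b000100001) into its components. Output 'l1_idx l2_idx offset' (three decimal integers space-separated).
vaddr = 33 = 0b000100001
  top 3 bits -> l1_idx = 0
  next 2 bits -> l2_idx = 2
  bottom 4 bits -> offset = 1

Answer: 0 2 1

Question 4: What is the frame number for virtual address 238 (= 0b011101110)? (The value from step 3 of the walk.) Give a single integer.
Answer: 78

Derivation:
vaddr = 238: l1_idx=3, l2_idx=2
L1[3] = 0; L2[0][2] = 78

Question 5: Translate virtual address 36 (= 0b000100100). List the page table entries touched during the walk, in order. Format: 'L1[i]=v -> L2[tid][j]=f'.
Answer: L1[0]=1 -> L2[1][2]=37

Derivation:
vaddr = 36 = 0b000100100
Split: l1_idx=0, l2_idx=2, offset=4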